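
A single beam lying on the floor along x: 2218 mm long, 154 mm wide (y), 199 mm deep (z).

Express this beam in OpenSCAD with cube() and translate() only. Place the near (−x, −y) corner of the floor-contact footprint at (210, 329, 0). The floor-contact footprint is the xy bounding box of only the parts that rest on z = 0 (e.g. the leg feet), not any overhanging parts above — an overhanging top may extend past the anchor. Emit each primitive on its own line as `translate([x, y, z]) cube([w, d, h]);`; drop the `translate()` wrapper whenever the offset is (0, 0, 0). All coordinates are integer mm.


translate([210, 329, 0]) cube([2218, 154, 199]);


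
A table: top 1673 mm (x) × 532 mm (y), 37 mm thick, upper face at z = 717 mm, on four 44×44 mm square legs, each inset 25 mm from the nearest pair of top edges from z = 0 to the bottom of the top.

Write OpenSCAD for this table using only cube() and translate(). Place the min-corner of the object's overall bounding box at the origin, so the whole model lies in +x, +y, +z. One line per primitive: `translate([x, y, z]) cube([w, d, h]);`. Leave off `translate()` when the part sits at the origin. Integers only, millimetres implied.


// leg_h = 717 - 37 = 680
translate([0, 0, 680]) cube([1673, 532, 37]);
translate([25, 25, 0]) cube([44, 44, 680]);
translate([1604, 25, 0]) cube([44, 44, 680]);
translate([25, 463, 0]) cube([44, 44, 680]);
translate([1604, 463, 0]) cube([44, 44, 680]);


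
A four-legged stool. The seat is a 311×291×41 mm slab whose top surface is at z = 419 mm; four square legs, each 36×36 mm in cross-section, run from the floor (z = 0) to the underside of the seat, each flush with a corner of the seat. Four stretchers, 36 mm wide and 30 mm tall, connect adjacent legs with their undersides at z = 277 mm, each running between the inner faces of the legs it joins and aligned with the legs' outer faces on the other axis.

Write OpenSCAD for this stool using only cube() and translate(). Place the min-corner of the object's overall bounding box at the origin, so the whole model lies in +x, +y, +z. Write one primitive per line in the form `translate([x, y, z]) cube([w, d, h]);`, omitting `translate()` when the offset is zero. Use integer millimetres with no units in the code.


translate([0, 0, 378]) cube([311, 291, 41]);
cube([36, 36, 378]);
translate([275, 0, 0]) cube([36, 36, 378]);
translate([0, 255, 0]) cube([36, 36, 378]);
translate([275, 255, 0]) cube([36, 36, 378]);
translate([36, 0, 277]) cube([239, 36, 30]);
translate([36, 255, 277]) cube([239, 36, 30]);
translate([0, 36, 277]) cube([36, 219, 30]);
translate([275, 36, 277]) cube([36, 219, 30]);


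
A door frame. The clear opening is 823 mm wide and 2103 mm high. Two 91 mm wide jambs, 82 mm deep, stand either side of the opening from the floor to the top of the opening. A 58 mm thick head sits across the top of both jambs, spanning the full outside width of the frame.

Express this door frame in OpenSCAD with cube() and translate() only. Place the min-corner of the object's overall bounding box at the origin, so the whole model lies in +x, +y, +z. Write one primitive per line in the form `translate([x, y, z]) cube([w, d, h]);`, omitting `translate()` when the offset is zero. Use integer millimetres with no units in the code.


cube([91, 82, 2103]);
translate([914, 0, 0]) cube([91, 82, 2103]);
translate([0, 0, 2103]) cube([1005, 82, 58]);


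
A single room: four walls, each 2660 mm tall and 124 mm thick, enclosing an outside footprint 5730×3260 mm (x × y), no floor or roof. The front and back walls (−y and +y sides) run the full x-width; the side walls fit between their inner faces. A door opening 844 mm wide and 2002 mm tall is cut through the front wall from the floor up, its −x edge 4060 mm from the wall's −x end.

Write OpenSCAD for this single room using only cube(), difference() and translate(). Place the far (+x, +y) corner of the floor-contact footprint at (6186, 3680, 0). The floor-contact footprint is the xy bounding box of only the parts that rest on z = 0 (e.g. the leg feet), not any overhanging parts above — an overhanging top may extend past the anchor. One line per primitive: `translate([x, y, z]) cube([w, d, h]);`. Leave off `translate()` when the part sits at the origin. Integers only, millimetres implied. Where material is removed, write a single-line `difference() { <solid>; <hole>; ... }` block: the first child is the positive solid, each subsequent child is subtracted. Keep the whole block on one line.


difference() { translate([456, 420, 0]) cube([5730, 124, 2660]); translate([4516, 420, 0]) cube([844, 124, 2002]); }
translate([456, 3556, 0]) cube([5730, 124, 2660]);
translate([456, 544, 0]) cube([124, 3012, 2660]);
translate([6062, 544, 0]) cube([124, 3012, 2660]);


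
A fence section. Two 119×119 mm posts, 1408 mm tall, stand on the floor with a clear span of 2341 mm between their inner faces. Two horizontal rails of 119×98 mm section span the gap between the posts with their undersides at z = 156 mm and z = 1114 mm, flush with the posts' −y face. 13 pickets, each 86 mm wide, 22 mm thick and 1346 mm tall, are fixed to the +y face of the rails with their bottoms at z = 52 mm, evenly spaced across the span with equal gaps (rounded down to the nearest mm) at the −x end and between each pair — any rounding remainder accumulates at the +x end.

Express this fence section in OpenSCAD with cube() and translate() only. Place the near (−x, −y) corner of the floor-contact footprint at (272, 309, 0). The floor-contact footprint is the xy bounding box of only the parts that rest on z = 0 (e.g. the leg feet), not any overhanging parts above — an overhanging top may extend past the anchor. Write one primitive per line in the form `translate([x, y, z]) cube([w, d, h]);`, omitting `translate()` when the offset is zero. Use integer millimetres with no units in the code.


translate([272, 309, 0]) cube([119, 119, 1408]);
translate([2732, 309, 0]) cube([119, 119, 1408]);
translate([391, 309, 156]) cube([2341, 119, 98]);
translate([391, 309, 1114]) cube([2341, 119, 98]);
translate([478, 428, 52]) cube([86, 22, 1346]);
translate([651, 428, 52]) cube([86, 22, 1346]);
translate([824, 428, 52]) cube([86, 22, 1346]);
translate([997, 428, 52]) cube([86, 22, 1346]);
translate([1170, 428, 52]) cube([86, 22, 1346]);
translate([1343, 428, 52]) cube([86, 22, 1346]);
translate([1516, 428, 52]) cube([86, 22, 1346]);
translate([1689, 428, 52]) cube([86, 22, 1346]);
translate([1862, 428, 52]) cube([86, 22, 1346]);
translate([2035, 428, 52]) cube([86, 22, 1346]);
translate([2208, 428, 52]) cube([86, 22, 1346]);
translate([2381, 428, 52]) cube([86, 22, 1346]);
translate([2554, 428, 52]) cube([86, 22, 1346]);


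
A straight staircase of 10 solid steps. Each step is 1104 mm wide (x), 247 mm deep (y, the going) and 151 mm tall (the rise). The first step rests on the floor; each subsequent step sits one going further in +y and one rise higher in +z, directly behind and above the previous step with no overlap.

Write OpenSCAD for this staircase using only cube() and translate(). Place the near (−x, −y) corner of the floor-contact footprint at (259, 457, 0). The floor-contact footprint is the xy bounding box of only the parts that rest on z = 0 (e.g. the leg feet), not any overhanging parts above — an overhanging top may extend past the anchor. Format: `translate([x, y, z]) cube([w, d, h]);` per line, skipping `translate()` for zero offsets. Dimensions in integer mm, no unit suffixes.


translate([259, 457, 0]) cube([1104, 247, 151]);
translate([259, 704, 151]) cube([1104, 247, 151]);
translate([259, 951, 302]) cube([1104, 247, 151]);
translate([259, 1198, 453]) cube([1104, 247, 151]);
translate([259, 1445, 604]) cube([1104, 247, 151]);
translate([259, 1692, 755]) cube([1104, 247, 151]);
translate([259, 1939, 906]) cube([1104, 247, 151]);
translate([259, 2186, 1057]) cube([1104, 247, 151]);
translate([259, 2433, 1208]) cube([1104, 247, 151]);
translate([259, 2680, 1359]) cube([1104, 247, 151]);


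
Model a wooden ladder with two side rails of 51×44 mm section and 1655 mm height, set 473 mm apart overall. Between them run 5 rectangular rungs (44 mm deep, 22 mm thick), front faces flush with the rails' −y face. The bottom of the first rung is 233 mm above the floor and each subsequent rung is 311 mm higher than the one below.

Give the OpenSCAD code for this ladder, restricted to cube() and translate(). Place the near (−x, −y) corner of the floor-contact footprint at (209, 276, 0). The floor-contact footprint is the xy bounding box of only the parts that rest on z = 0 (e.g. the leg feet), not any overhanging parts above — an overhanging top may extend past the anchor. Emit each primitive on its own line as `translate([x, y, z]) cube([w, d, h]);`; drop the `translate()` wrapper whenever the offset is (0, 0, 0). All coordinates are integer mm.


translate([209, 276, 0]) cube([51, 44, 1655]);
translate([631, 276, 0]) cube([51, 44, 1655]);
translate([260, 276, 233]) cube([371, 44, 22]);
translate([260, 276, 544]) cube([371, 44, 22]);
translate([260, 276, 855]) cube([371, 44, 22]);
translate([260, 276, 1166]) cube([371, 44, 22]);
translate([260, 276, 1477]) cube([371, 44, 22]);


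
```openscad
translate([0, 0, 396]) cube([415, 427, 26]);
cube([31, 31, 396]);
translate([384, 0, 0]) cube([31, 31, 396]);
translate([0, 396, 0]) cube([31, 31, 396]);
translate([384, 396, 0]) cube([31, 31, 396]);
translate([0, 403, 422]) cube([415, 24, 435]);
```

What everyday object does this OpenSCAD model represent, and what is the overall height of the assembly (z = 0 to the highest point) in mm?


A chair. The overall height is 857 mm.

A slab on four corner posts with a tall panel at the back — a chair. The seat slab sits at z = 396 with thickness 26, and the 435 mm backrest starts at the seat top, so the overall height is 396 + 26 + 435 = 857 mm.


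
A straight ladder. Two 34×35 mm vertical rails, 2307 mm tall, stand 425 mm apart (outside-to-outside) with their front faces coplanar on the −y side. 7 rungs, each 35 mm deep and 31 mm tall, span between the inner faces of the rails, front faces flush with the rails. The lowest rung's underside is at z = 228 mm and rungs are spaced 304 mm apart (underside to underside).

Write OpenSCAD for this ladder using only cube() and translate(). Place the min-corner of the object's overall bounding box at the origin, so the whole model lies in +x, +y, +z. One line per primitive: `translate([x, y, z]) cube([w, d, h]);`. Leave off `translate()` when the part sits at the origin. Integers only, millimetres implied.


cube([34, 35, 2307]);
translate([391, 0, 0]) cube([34, 35, 2307]);
translate([34, 0, 228]) cube([357, 35, 31]);
translate([34, 0, 532]) cube([357, 35, 31]);
translate([34, 0, 836]) cube([357, 35, 31]);
translate([34, 0, 1140]) cube([357, 35, 31]);
translate([34, 0, 1444]) cube([357, 35, 31]);
translate([34, 0, 1748]) cube([357, 35, 31]);
translate([34, 0, 2052]) cube([357, 35, 31]);


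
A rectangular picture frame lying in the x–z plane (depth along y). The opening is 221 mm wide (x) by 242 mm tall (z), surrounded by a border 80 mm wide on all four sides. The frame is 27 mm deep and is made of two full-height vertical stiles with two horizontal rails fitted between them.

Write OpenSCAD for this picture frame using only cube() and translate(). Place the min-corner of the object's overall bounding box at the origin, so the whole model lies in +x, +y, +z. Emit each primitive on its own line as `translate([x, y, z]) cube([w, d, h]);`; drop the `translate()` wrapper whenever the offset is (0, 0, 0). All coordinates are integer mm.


cube([80, 27, 402]);
translate([301, 0, 0]) cube([80, 27, 402]);
translate([80, 0, 0]) cube([221, 27, 80]);
translate([80, 0, 322]) cube([221, 27, 80]);


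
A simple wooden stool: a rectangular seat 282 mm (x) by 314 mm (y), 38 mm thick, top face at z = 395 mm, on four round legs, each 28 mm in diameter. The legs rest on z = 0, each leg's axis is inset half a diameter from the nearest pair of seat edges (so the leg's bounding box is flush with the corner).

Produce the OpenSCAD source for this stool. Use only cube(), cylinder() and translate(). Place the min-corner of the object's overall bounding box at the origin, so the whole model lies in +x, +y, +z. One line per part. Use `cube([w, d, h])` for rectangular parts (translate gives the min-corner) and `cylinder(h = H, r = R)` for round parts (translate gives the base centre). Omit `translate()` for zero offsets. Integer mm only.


translate([0, 0, 357]) cube([282, 314, 38]);
translate([14, 14, 0]) cylinder(h = 357, r = 14);
translate([268, 14, 0]) cylinder(h = 357, r = 14);
translate([14, 300, 0]) cylinder(h = 357, r = 14);
translate([268, 300, 0]) cylinder(h = 357, r = 14);


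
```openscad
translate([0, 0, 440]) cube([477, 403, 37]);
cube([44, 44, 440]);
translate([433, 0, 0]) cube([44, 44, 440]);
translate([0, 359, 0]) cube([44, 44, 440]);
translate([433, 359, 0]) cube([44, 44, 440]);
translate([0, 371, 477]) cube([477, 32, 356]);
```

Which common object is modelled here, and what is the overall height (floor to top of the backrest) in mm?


A chair. The overall height is 833 mm.

A slab on four corner posts with a tall panel at the back — a chair. The seat slab sits at z = 440 with thickness 37, and the 356 mm backrest starts at the seat top, so the overall height is 440 + 37 + 356 = 833 mm.


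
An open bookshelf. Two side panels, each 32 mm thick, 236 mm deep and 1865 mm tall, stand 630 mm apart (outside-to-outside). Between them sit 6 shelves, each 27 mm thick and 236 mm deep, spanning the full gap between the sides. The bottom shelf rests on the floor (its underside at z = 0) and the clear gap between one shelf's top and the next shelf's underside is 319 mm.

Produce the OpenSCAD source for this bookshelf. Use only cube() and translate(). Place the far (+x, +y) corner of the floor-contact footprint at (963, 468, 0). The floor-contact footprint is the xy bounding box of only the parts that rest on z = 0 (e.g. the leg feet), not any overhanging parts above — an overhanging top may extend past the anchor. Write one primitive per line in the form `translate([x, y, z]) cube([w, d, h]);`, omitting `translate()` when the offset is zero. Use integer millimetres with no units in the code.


translate([333, 232, 0]) cube([32, 236, 1865]);
translate([931, 232, 0]) cube([32, 236, 1865]);
translate([365, 232, 0]) cube([566, 236, 27]);
translate([365, 232, 346]) cube([566, 236, 27]);
translate([365, 232, 692]) cube([566, 236, 27]);
translate([365, 232, 1038]) cube([566, 236, 27]);
translate([365, 232, 1384]) cube([566, 236, 27]);
translate([365, 232, 1730]) cube([566, 236, 27]);


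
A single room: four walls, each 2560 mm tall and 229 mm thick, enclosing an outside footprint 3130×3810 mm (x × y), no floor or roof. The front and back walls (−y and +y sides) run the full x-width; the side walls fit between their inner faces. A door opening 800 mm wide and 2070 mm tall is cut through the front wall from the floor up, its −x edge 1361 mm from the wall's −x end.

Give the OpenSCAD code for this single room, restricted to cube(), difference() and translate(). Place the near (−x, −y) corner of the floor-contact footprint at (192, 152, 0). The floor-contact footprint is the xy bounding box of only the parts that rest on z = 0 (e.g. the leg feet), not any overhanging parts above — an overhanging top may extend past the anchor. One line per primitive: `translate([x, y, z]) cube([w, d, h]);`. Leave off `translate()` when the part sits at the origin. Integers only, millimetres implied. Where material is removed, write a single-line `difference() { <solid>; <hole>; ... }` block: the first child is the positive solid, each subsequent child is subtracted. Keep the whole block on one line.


difference() { translate([192, 152, 0]) cube([3130, 229, 2560]); translate([1553, 152, 0]) cube([800, 229, 2070]); }
translate([192, 3733, 0]) cube([3130, 229, 2560]);
translate([192, 381, 0]) cube([229, 3352, 2560]);
translate([3093, 381, 0]) cube([229, 3352, 2560]);


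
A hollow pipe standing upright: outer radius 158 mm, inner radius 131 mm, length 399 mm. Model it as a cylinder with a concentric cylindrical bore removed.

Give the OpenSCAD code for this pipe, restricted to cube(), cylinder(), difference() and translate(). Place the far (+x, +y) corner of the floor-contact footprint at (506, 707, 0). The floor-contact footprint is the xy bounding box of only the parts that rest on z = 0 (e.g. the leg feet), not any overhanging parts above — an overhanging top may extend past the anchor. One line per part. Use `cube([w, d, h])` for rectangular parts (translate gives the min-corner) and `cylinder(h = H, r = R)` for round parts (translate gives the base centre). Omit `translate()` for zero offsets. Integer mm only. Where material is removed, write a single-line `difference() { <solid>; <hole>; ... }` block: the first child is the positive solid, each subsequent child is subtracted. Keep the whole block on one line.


difference() { translate([348, 549, 0]) cylinder(h = 399, r = 158); translate([348, 549, 0]) cylinder(h = 399, r = 131); }


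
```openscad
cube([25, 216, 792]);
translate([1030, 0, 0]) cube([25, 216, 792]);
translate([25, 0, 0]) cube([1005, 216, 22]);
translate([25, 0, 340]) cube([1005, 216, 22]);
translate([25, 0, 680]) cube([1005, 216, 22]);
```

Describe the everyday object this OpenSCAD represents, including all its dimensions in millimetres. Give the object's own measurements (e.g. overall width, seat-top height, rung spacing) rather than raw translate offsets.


An open bookshelf. Two side panels, each 25 mm thick, 216 mm deep and 792 mm tall, stand 1055 mm apart (outside-to-outside). Between them sit 3 shelves, each 22 mm thick and 216 mm deep, spanning the full gap between the sides. The bottom shelf rests on the floor (its underside at z = 0) and the clear gap between one shelf's top and the next shelf's underside is 318 mm.


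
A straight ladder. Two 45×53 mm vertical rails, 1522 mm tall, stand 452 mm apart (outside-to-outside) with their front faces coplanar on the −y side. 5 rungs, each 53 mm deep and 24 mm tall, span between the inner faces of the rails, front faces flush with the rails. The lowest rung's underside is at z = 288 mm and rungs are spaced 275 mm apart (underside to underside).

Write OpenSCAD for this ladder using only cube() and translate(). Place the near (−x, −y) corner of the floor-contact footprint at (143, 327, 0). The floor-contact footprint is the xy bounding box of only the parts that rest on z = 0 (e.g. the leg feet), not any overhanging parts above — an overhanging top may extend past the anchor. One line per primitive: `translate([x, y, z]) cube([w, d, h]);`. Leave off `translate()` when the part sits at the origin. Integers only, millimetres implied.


// rung span = 452 - 2*45 = 362
// rung[k] z = 288 + k*275
translate([143, 327, 0]) cube([45, 53, 1522]);
translate([550, 327, 0]) cube([45, 53, 1522]);
translate([188, 327, 288]) cube([362, 53, 24]);
translate([188, 327, 563]) cube([362, 53, 24]);
translate([188, 327, 838]) cube([362, 53, 24]);
translate([188, 327, 1113]) cube([362, 53, 24]);
translate([188, 327, 1388]) cube([362, 53, 24]);


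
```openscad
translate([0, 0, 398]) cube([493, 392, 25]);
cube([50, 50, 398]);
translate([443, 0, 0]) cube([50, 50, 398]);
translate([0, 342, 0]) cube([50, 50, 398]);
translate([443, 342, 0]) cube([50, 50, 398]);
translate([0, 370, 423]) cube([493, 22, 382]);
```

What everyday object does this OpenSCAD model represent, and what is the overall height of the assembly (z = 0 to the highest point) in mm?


A chair. The overall height is 805 mm.

A slab on four corner posts with a tall panel at the back — a chair. The seat slab sits at z = 398 with thickness 25, and the 382 mm backrest starts at the seat top, so the overall height is 398 + 25 + 382 = 805 mm.


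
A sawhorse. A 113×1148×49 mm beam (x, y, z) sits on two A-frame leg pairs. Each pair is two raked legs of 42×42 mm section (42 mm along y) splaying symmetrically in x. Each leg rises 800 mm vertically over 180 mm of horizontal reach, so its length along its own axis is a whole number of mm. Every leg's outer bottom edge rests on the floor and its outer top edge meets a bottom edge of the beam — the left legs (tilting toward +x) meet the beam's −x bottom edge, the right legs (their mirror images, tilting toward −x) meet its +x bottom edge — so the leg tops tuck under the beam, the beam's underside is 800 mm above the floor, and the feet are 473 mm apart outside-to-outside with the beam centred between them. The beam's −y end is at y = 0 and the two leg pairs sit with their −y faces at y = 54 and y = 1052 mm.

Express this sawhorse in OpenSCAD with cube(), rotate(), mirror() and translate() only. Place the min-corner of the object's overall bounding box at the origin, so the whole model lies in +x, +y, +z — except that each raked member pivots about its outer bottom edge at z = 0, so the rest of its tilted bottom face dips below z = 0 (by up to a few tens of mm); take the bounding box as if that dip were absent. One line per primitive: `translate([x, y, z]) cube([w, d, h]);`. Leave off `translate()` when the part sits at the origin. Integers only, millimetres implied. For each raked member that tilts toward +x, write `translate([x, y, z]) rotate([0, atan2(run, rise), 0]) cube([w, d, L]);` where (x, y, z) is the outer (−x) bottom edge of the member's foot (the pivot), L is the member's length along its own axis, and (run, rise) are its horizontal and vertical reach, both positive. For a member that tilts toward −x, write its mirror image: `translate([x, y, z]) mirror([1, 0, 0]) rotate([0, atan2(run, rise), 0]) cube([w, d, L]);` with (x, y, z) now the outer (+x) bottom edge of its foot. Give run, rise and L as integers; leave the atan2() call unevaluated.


translate([180, 0, 800]) cube([113, 1148, 49]);
translate([0, 54, 0]) rotate([0, atan2(180, 800), 0]) cube([42, 42, 820]);
translate([473, 54, 0]) mirror([1, 0, 0]) rotate([0, atan2(180, 800), 0]) cube([42, 42, 820]);
translate([0, 1052, 0]) rotate([0, atan2(180, 800), 0]) cube([42, 42, 820]);
translate([473, 1052, 0]) mirror([1, 0, 0]) rotate([0, atan2(180, 800), 0]) cube([42, 42, 820]);


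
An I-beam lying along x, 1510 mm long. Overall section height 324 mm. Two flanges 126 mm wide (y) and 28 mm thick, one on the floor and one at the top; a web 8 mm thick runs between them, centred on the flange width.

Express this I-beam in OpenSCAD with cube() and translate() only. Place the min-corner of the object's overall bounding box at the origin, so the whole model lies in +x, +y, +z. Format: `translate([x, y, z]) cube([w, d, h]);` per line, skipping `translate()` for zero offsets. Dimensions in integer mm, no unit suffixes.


cube([1510, 126, 28]);
translate([0, 59, 28]) cube([1510, 8, 268]);
translate([0, 0, 296]) cube([1510, 126, 28]);


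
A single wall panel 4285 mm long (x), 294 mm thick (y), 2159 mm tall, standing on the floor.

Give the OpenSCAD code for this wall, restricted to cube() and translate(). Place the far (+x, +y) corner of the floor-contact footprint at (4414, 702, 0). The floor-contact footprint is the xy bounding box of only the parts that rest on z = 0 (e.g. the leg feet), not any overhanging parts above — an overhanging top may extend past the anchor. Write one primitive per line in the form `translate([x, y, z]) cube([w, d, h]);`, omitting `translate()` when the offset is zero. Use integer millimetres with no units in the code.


translate([129, 408, 0]) cube([4285, 294, 2159]);


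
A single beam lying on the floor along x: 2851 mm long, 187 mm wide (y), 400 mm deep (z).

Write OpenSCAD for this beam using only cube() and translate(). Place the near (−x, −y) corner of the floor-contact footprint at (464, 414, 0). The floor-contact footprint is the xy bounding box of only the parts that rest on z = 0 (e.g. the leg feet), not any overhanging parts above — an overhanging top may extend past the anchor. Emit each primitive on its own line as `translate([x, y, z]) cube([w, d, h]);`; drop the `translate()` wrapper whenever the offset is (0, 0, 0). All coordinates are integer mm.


translate([464, 414, 0]) cube([2851, 187, 400]);


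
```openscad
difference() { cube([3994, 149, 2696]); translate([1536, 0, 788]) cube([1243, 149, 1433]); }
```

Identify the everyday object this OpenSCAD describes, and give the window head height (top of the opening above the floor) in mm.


A wall with a window opening. The window head height is 2221 mm.

A wall with a rectangular opening subtracted — a window. Sill at z = 788, opening 1433 mm tall, so the head is at 788 + 1433 = 2221 mm.


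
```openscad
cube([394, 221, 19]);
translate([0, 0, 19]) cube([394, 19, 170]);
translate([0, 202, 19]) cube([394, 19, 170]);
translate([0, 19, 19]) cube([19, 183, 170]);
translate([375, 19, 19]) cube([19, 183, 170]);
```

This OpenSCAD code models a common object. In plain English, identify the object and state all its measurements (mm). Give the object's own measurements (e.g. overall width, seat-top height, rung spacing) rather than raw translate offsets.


An open-topped rectangular box: outside dimensions 394×221×189 mm, with a uniform wall and base thickness of 19 mm. The base is a full 394×221 slab on the floor; four walls sit on top of the base. The front and back walls (the −y and +y sides) span the full width; the two side walls fit between them.


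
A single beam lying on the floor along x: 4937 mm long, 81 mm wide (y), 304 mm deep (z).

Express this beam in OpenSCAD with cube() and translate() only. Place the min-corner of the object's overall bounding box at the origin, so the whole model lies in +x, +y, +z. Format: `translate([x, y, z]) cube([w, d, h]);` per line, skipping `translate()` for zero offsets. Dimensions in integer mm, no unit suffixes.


cube([4937, 81, 304]);


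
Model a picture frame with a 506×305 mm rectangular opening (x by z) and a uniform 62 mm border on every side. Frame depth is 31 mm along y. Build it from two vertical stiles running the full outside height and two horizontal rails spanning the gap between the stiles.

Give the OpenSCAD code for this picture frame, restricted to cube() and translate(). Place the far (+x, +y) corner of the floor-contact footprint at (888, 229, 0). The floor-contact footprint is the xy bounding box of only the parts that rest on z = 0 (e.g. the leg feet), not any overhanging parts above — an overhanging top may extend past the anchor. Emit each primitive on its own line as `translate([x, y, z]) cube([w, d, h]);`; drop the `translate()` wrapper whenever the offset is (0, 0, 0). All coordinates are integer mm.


translate([258, 198, 0]) cube([62, 31, 429]);
translate([826, 198, 0]) cube([62, 31, 429]);
translate([320, 198, 0]) cube([506, 31, 62]);
translate([320, 198, 367]) cube([506, 31, 62]);


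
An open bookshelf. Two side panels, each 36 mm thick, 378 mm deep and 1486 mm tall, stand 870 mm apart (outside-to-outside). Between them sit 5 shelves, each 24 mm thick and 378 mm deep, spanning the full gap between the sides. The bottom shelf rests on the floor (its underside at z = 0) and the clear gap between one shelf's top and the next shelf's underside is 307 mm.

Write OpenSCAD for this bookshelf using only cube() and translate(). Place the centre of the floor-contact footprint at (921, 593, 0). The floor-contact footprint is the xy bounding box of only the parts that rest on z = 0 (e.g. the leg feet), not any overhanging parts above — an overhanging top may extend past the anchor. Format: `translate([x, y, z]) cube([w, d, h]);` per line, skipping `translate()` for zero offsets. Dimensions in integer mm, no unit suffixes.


translate([486, 404, 0]) cube([36, 378, 1486]);
translate([1320, 404, 0]) cube([36, 378, 1486]);
translate([522, 404, 0]) cube([798, 378, 24]);
translate([522, 404, 331]) cube([798, 378, 24]);
translate([522, 404, 662]) cube([798, 378, 24]);
translate([522, 404, 993]) cube([798, 378, 24]);
translate([522, 404, 1324]) cube([798, 378, 24]);


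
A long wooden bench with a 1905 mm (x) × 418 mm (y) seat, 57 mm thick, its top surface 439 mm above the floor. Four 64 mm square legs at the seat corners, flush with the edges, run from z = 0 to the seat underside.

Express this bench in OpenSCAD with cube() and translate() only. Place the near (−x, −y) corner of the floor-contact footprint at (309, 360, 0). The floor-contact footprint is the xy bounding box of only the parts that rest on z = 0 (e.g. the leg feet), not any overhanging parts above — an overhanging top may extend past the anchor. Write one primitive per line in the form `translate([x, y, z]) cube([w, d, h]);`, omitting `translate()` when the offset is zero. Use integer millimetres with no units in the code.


translate([309, 360, 382]) cube([1905, 418, 57]);
translate([309, 360, 0]) cube([64, 64, 382]);
translate([309, 714, 0]) cube([64, 64, 382]);
translate([2150, 360, 0]) cube([64, 64, 382]);
translate([2150, 714, 0]) cube([64, 64, 382]);


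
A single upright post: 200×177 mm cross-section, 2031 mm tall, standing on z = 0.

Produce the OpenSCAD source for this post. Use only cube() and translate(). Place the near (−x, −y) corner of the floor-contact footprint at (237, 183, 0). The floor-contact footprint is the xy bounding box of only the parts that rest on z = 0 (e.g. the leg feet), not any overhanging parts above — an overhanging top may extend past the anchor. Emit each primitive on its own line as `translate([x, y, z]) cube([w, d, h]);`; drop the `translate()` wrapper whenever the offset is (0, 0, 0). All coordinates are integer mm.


translate([237, 183, 0]) cube([200, 177, 2031]);


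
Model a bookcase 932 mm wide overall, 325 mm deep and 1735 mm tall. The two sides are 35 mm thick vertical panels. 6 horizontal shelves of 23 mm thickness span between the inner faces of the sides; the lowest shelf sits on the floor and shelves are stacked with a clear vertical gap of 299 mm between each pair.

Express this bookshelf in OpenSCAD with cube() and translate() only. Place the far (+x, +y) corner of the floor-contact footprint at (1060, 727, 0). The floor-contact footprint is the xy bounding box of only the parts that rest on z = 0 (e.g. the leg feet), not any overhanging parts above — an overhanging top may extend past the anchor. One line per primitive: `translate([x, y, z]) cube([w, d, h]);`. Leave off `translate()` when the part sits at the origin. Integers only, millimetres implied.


translate([128, 402, 0]) cube([35, 325, 1735]);
translate([1025, 402, 0]) cube([35, 325, 1735]);
translate([163, 402, 0]) cube([862, 325, 23]);
translate([163, 402, 322]) cube([862, 325, 23]);
translate([163, 402, 644]) cube([862, 325, 23]);
translate([163, 402, 966]) cube([862, 325, 23]);
translate([163, 402, 1288]) cube([862, 325, 23]);
translate([163, 402, 1610]) cube([862, 325, 23]);


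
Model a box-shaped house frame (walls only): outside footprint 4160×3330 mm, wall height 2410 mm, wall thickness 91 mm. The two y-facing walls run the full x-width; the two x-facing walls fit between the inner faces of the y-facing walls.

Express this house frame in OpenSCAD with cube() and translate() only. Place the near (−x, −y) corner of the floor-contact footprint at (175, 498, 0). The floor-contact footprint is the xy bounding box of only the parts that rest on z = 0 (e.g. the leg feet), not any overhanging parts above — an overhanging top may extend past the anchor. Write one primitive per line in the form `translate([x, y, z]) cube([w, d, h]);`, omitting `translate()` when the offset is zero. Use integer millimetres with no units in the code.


translate([175, 498, 0]) cube([4160, 91, 2410]);
translate([175, 3737, 0]) cube([4160, 91, 2410]);
translate([175, 589, 0]) cube([91, 3148, 2410]);
translate([4244, 589, 0]) cube([91, 3148, 2410]);


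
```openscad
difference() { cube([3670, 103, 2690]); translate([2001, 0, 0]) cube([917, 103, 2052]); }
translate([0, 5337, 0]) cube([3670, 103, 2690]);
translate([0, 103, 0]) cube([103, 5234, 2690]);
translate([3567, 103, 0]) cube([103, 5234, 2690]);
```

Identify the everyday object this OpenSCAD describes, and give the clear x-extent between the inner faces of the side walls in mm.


A single room. The interior width is 3464 mm.

Four walls enclosing a rectangle with a door in the front wall — a room. Outside width 3670 minus two 103 mm walls gives 3464 mm.


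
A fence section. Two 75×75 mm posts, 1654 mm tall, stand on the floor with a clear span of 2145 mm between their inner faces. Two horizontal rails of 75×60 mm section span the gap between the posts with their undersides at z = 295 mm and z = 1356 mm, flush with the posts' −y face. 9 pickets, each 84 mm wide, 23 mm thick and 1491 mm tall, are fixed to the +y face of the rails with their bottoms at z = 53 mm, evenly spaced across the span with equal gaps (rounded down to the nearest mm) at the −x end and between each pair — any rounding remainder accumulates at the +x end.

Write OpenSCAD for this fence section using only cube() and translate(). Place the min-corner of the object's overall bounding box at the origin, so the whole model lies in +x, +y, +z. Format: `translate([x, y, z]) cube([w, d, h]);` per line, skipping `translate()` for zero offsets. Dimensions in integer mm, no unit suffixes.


cube([75, 75, 1654]);
translate([2220, 0, 0]) cube([75, 75, 1654]);
translate([75, 0, 295]) cube([2145, 75, 60]);
translate([75, 0, 1356]) cube([2145, 75, 60]);
translate([213, 75, 53]) cube([84, 23, 1491]);
translate([435, 75, 53]) cube([84, 23, 1491]);
translate([657, 75, 53]) cube([84, 23, 1491]);
translate([879, 75, 53]) cube([84, 23, 1491]);
translate([1101, 75, 53]) cube([84, 23, 1491]);
translate([1323, 75, 53]) cube([84, 23, 1491]);
translate([1545, 75, 53]) cube([84, 23, 1491]);
translate([1767, 75, 53]) cube([84, 23, 1491]);
translate([1989, 75, 53]) cube([84, 23, 1491]);


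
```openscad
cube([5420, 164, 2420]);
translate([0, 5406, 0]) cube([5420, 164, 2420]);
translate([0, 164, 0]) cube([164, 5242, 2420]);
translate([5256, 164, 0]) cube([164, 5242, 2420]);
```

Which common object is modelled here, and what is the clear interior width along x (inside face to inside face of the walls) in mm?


A house (or room) frame. The interior width is 5092 mm.

Four 2420 mm walls enclosing a rectangle with no floor or roof — a room or house frame. Outside width is 5420 mm and wall thickness is 164 mm, so the interior width is 5420 − 2 × 164 = 5092 mm.


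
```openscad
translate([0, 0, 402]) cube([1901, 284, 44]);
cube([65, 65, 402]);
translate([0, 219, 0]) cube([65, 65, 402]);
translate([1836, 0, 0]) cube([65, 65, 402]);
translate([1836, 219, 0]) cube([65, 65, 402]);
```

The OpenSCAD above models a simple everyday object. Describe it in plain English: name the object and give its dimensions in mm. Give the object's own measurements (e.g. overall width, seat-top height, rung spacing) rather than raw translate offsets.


A bench: a 1901×284 mm seat slab, 44 mm thick, top at z = 446 mm, on four 65×65 mm square legs flush with the seat corners and standing on z = 0.


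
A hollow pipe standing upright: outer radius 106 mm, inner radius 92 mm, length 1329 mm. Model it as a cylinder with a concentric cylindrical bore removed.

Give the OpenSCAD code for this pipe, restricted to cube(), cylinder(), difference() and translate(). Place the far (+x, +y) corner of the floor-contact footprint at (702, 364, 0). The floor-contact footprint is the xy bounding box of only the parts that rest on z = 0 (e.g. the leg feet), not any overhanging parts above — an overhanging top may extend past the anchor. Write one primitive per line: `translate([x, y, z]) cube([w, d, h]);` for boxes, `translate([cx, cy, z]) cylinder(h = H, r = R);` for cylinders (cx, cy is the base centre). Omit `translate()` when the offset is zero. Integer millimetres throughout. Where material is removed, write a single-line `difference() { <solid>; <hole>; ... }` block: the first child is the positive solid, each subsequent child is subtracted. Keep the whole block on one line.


difference() { translate([596, 258, 0]) cylinder(h = 1329, r = 106); translate([596, 258, 0]) cylinder(h = 1329, r = 92); }


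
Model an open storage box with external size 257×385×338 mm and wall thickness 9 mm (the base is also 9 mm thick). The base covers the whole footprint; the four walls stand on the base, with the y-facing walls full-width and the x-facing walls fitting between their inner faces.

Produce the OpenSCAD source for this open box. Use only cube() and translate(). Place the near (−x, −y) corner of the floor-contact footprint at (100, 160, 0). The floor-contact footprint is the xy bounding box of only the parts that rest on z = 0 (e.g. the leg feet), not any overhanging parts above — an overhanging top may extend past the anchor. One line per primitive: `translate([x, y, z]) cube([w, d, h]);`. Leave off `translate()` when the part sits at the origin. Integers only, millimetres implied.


translate([100, 160, 0]) cube([257, 385, 9]);
translate([100, 160, 9]) cube([257, 9, 329]);
translate([100, 536, 9]) cube([257, 9, 329]);
translate([100, 169, 9]) cube([9, 367, 329]);
translate([348, 169, 9]) cube([9, 367, 329]);


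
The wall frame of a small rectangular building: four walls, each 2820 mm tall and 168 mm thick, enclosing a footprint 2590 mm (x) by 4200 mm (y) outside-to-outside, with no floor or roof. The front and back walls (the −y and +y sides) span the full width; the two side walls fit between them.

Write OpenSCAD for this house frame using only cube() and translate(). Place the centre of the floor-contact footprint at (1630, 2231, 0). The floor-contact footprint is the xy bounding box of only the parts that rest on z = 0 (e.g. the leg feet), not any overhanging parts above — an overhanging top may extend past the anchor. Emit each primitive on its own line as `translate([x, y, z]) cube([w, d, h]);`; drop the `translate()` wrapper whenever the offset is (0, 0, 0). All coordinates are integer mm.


translate([335, 131, 0]) cube([2590, 168, 2820]);
translate([335, 4163, 0]) cube([2590, 168, 2820]);
translate([335, 299, 0]) cube([168, 3864, 2820]);
translate([2757, 299, 0]) cube([168, 3864, 2820]);


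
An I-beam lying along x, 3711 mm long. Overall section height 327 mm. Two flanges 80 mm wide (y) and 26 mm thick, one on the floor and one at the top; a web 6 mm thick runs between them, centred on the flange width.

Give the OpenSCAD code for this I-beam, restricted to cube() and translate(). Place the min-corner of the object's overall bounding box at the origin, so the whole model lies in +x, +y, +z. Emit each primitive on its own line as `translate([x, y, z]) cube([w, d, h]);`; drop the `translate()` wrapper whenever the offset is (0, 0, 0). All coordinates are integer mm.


cube([3711, 80, 26]);
translate([0, 37, 26]) cube([3711, 6, 275]);
translate([0, 0, 301]) cube([3711, 80, 26]);


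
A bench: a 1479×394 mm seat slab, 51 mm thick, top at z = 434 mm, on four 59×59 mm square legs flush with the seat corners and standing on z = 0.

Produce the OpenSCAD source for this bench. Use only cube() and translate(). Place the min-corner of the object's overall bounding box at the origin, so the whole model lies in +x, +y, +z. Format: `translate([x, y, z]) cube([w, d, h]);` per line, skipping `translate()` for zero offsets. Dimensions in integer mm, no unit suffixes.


translate([0, 0, 383]) cube([1479, 394, 51]);
cube([59, 59, 383]);
translate([0, 335, 0]) cube([59, 59, 383]);
translate([1420, 0, 0]) cube([59, 59, 383]);
translate([1420, 335, 0]) cube([59, 59, 383]);


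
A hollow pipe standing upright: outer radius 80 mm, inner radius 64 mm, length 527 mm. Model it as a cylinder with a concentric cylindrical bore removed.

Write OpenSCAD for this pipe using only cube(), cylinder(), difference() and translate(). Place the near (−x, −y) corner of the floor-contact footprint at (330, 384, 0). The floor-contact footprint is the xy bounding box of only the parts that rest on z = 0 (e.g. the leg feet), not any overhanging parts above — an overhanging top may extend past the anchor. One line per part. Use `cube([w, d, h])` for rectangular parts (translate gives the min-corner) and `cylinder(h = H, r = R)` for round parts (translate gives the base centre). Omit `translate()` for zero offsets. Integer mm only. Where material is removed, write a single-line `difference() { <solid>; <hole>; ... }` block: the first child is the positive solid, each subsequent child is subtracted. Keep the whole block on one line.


difference() { translate([410, 464, 0]) cylinder(h = 527, r = 80); translate([410, 464, 0]) cylinder(h = 527, r = 64); }
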